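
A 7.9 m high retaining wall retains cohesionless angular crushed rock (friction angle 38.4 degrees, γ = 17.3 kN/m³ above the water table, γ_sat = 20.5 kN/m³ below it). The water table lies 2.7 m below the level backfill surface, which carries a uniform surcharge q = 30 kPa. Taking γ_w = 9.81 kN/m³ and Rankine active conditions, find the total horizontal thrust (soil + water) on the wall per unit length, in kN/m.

K_a = tan²(45° − φ/2) = 0.2337.
γ' = 20.5 − 9.81 = 10.69 kN/m³. h₂ = H − d_w = 5.2 m.
σ'_h: at surface K_a·q = 7.011; at WT K_a(q+γd_w) = 17.93; at base K_a(q+γd_w+γ'h₂) = 30.92 kPa.
P₁ = ½(7.011+17.93)×2.7 = 33.67; P₂ = ½(17.93+30.92)×5.2 = 127.0; P_w = ½γ_w h₂² = 132.6.
Total = 33.67+127.0+132.6 = 293.3 kN/m.

293 kN/m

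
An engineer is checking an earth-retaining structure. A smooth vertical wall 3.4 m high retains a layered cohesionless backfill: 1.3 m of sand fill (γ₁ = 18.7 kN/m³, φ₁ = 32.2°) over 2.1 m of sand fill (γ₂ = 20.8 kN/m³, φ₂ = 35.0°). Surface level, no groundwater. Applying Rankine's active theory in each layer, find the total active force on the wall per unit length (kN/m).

K_a1 = tan²(45°−32.2°/2) = 0.3047; K_a2 = tan²(45°−35.0°/2) = 0.2710.
Layer 1: σ at base = K_a1 γ₁ h₁ = 7.408 kPa; P₁ = ½×7.408×1.3 = 4.815.
Layer 2: σ_v at top = γ₁h₁ = 24.31; σ_h top = K_a2×24.31 = 6.588; σ_h base = K_a2×(24.31+20.8×2.1) = 18.42.
P₂ = ½(6.588+18.42)×2.1 = 26.26. Total P_a = 4.815+26.26 = 31.08 kN/m.

31.1 kN/m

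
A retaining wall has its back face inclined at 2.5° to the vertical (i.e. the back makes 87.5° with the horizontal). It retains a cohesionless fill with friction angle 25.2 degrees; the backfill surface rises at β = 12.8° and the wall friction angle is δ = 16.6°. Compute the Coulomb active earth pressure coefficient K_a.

K_a = sin²(α+φ) / [sin²α · sin(α−δ) · (1 + √{sin(φ+δ)sin(φ−β) / (sin(α−δ)sin(α+β))})²].
With α = 87.5°, φ = 25.2°, δ = 16.6°, β = 12.8°: K_a = 0.4655.

0.465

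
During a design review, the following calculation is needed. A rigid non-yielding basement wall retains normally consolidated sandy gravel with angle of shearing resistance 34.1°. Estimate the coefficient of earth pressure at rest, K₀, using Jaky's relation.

0.439

K₀ = 1 − sin φ' = 1 − sin 34.1° = 0.4394.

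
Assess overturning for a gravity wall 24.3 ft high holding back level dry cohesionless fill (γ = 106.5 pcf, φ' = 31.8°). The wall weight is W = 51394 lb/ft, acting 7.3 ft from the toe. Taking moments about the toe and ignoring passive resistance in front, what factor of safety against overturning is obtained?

K_a = tan²(45° − 31.8°/2) = 0.3098.
P_a = ½K_aγH² = 0.5×0.3098×106.5×24.3² = 9741 lb/ft, acting at H/3 = 8.100 ft above the base.
Overturning moment M_o = P_a × H/3 = 9741 × 8.100 = 78900.
Resisting moment M_r = W × 7.3 = 51394 × 7.3 = 375200.
FS_overturning = M_r/M_o = 375200/78900 = 4.755.

4.75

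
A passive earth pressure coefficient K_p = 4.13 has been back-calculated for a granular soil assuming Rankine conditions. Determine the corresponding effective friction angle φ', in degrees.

37.6°

K_p = (1+sin φ)/(1−sin φ) ⇒ sin φ = (K_p − 1)/(K_p + 1) = 0.6101.
φ = arcsin(0.6101) = 37.60°.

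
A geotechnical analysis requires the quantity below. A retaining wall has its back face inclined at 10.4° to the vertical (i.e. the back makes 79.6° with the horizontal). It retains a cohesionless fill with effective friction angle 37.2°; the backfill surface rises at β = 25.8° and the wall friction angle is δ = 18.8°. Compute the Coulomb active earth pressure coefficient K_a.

0.454

K_a = sin²(α+φ) / [sin²α · sin(α−δ) · (1 + √{sin(φ+δ)sin(φ−β) / (sin(α−δ)sin(α+β))})²].
With α = 79.6°, φ = 37.2°, δ = 18.8°, β = 25.8°: K_a = 0.4542.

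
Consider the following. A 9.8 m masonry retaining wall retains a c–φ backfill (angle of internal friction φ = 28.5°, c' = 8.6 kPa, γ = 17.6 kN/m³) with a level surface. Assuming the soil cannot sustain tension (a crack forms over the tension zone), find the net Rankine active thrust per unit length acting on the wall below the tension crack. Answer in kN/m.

207 kN/m

K_a = 0.3540; √K_a = 0.5949.
Tension-crack depth z_c = 2c/(γ√K_a) = 2×8.6/(17.6×0.5949) = 1.643 m.
σ_a at base = K_a γ H − 2c√K_a = 0.3540×17.6×9.8 − 2×8.6×0.5949 = 50.82 kPa.
P_a = ½ × 50.82 × (H − z_c) = 0.5×50.82×8.157 = 207.3 kN/m.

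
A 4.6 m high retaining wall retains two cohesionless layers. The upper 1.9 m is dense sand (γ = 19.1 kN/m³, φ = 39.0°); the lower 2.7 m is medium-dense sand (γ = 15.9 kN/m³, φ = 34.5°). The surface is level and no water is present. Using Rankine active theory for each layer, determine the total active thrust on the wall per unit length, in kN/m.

51.0 kN/m

K_a1 = tan²(45°−39.0°/2) = 0.2275; K_a2 = tan²(45°−34.5°/2) = 0.2768.
Layer 1: σ at base = K_a1 γ₁ h₁ = 8.256 kPa; P₁ = ½×8.256×1.9 = 7.843.
Layer 2: σ_v at top = γ₁h₁ = 36.29; σ_h top = K_a2×36.29 = 10.05; σ_h base = K_a2×(36.29+15.9×2.7) = 21.93.
P₂ = ½(10.05+21.93)×2.7 = 43.17. Total P_a = 7.843+43.17 = 51.01 kN/m.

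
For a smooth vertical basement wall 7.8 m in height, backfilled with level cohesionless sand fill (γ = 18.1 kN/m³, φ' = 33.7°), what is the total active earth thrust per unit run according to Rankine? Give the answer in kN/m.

K_a = tan²(45° − φ/2) = 0.2863.
P_a = ½ K_a γ H² = 0.5 × 0.2863 × 18.1 × 7.8² = 157.6 kN/m.

158 kN/m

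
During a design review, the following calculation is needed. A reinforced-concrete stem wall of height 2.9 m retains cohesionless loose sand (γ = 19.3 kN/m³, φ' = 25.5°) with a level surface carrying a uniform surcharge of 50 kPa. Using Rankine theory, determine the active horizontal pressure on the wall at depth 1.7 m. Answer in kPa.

33.0 kPa

K_a = (1 − sin φ)/(1 + sin φ) = 0.3981.
σ_v = γz + q = 19.3 × 1.7 + 50 = 82.81 kPa.
σ_h = K_a σ_v = 0.3981 × 82.81 = 32.97 kPa.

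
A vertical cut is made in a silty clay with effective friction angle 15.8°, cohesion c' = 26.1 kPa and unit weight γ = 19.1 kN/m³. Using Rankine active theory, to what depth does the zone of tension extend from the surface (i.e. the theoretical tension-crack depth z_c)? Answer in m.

K_a = tan²(45° − 15.8°/2) = 0.5720; √K_a = 0.7563.
The active pressure is zero where K_a γ z = 2c√K_a, so z_c = 2c/(γ√K_a) = 2×26.1/(19.1×0.7563) = 3.614 m.

3.61 m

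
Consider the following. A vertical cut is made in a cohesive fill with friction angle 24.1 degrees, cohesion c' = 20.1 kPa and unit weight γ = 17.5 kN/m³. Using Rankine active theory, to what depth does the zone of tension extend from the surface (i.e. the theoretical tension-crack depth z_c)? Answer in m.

3.54 m

K_a = tan²(45° − 24.1°/2) = 0.4201; √K_a = 0.6482.
The active pressure is zero where K_a γ z = 2c√K_a, so z_c = 2c/(γ√K_a) = 2×20.1/(17.5×0.6482) = 3.544 m.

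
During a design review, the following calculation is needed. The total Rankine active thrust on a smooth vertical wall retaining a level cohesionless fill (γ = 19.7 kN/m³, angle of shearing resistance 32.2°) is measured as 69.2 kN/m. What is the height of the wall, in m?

4.80 m

K_a = 0.3047. P_a = ½ K_a γ H² ⇒ H = √(2P_a/(K_a γ)).
H = √(2×69.2/(0.3047×19.7)) = 4.801 m.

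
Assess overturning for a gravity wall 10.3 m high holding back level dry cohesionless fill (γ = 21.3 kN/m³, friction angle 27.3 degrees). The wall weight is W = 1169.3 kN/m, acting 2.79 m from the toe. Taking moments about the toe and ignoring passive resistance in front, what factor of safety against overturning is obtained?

2.27

K_a = tan²(45° − 27.3°/2) = 0.3711.
P_a = ½K_aγH² = 0.5×0.3711×21.3×10.3² = 419.3 kN/m, acting at H/3 = 3.433 m above the base.
Overturning moment M_o = P_a × H/3 = 419.3 × 3.433 = 1440.
Resisting moment M_r = W × 2.79 = 1169.3 × 2.79 = 3262.
FS_overturning = M_r/M_o = 3262/1440 = 2.266.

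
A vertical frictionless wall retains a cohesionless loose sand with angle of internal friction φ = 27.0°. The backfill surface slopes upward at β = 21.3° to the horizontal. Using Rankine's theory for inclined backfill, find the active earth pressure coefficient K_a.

K_a = cos β · (cos β − √(cos²β − cos²φ)) / (cos β + √(cos²β − cos²φ)).
cos β = 0.9317, cos φ = 0.8910, √(cos²β − cos²φ) = 0.2723.
K_a = 0.9317 × (0.9317 − 0.2723)/(0.9317 + 0.2723) = 0.5102.

0.510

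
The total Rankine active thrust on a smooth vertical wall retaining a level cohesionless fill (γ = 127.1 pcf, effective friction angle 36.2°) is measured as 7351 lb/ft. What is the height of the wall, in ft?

K_a = 0.2574. P_a = ½ K_a γ H² ⇒ H = √(2P_a/(K_a γ)).
H = √(2×7351/(0.2574×127.1)) = 21.20 ft.

21.2 ft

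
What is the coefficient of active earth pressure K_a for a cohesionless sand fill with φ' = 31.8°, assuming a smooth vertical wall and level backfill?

0.310

K_a = (1 − sin φ)/(1 + sin φ) = (1 − sin 31.8°)/(1 + sin 31.8°) = 0.3098.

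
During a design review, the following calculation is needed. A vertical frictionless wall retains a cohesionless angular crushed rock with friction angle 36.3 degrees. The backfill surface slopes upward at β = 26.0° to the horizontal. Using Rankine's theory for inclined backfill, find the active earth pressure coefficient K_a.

K_a = cos β · (cos β − √(cos²β − cos²φ)) / (cos β + √(cos²β − cos²φ)).
cos β = 0.8988, cos φ = 0.8059, √(cos²β − cos²φ) = 0.3979.
K_a = 0.8988 × (0.8988 − 0.3979)/(0.8988 + 0.3979) = 0.3472.

0.347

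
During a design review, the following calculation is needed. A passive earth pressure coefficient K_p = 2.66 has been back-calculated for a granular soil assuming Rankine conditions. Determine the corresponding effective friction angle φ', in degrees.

K_p = (1+sin φ)/(1−sin φ) ⇒ sin φ = (K_p − 1)/(K_p + 1) = 0.4536.
φ = arcsin(0.4536) = 26.97°.

27.0°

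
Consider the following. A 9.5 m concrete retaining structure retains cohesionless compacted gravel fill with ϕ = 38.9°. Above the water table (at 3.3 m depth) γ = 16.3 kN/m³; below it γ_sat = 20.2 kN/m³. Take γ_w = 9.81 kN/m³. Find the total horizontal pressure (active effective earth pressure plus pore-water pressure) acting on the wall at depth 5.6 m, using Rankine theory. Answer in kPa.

40.3 kPa

K_a = (1 − sin φ)/(1 + sin φ) = 0.2285.
γ' = 20.2 − 9.81 = 10.39 kN/m³.
Effective vertical stress at 5.6 m: σ'_v = 16.3×3.3 + 10.39×2.30 = 77.69 kPa.
σ'_h = K_a σ'_v = 0.2285 × 77.69 = 17.75 kPa; u = γ_w × 2.30 = 22.56 kPa.
Total σ_h = 17.75 + 22.56 = 40.32 kPa.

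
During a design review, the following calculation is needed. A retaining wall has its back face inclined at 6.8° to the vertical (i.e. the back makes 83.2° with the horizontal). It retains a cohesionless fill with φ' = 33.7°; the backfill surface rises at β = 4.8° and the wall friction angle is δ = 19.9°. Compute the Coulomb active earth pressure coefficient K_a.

K_a = sin²(α+φ) / [sin²α · sin(α−δ) · (1 + √{sin(φ+δ)sin(φ−β) / (sin(α−δ)sin(α+β))})²].
With α = 83.2°, φ = 33.7°, δ = 19.9°, β = 4.8°: K_a = 0.3276.

0.328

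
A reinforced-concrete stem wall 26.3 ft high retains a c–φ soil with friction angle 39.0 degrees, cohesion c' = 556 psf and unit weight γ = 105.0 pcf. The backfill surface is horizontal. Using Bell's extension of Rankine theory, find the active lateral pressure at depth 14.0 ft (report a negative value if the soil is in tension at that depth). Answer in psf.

K_a = (1 − sin φ)/(1 + sin φ) = 0.2275.
σ_a = K_a γ z − 2c√K_a = 0.2275×105.0×14.0 − 2×556×0.4770 = -196.0 psf.

-196 psf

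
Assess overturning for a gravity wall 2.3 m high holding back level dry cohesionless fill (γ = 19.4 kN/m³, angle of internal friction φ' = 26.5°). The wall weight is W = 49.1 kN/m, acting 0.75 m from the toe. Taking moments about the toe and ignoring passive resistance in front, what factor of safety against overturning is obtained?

2.44

K_a = tan²(45° − 26.5°/2) = 0.3829.
P_a = ½K_aγH² = 0.5×0.3829×19.4×2.3² = 19.65 kN/m, acting at H/3 = 0.7667 m above the base.
Overturning moment M_o = P_a × H/3 = 19.65 × 0.7667 = 15.06.
Resisting moment M_r = W × 0.75 = 49.1 × 0.75 = 36.83.
FS_overturning = M_r/M_o = 36.83/15.06 = 2.444.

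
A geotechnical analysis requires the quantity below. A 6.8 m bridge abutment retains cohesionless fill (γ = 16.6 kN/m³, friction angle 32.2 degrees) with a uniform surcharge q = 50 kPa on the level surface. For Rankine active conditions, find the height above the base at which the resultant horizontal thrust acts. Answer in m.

K_a = 0.3047.
Triangular part P₁ = ½K_aγH² = 117.0 at H/3 = 2.267 m; rectangular part P₂ = K_a q H = 103.6 at H/2 = 3.400 m.
ȳ = (P₁·2.267 + P₂·3.400)/(P₁+P₂) = 2.799 m.

2.80 m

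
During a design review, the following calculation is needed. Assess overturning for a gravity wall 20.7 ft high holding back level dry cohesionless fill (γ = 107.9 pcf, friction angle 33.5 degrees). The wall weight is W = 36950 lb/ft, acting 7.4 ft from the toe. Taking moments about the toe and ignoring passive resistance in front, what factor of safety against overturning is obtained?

5.94

K_a = tan²(45° − 33.5°/2) = 0.2887.
P_a = ½K_aγH² = 0.5×0.2887×107.9×20.7² = 6674 lb/ft, acting at H/3 = 6.900 ft above the base.
Overturning moment M_o = P_a × H/3 = 6674 × 6.900 = 46050.
Resisting moment M_r = W × 7.4 = 36950 × 7.4 = 273400.
FS_overturning = M_r/M_o = 273400/46050 = 5.937.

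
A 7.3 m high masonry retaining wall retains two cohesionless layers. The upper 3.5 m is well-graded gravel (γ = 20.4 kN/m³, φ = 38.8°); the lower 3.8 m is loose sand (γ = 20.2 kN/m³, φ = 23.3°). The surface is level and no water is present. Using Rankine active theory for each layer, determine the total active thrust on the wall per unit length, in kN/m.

209 kN/m

K_a1 = tan²(45°−38.8°/2) = 0.2296; K_a2 = tan²(45°−23.3°/2) = 0.4331.
Layer 1: σ at base = K_a1 γ₁ h₁ = 16.39 kPa; P₁ = ½×16.39×3.5 = 28.68.
Layer 2: σ_v at top = γ₁h₁ = 71.40; σ_h top = K_a2×71.40 = 30.93; σ_h base = K_a2×(71.40+20.2×3.8) = 64.17.
P₂ = ½(30.93+64.17)×3.8 = 180.7. Total P_a = 28.68+180.7 = 209.4 kN/m.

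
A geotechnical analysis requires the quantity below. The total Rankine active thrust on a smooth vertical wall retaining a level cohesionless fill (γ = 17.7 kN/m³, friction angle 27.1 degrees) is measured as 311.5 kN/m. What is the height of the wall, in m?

9.70 m

K_a = 0.3741. P_a = ½ K_a γ H² ⇒ H = √(2P_a/(K_a γ)).
H = √(2×311.5/(0.3741×17.7)) = 9.700 m.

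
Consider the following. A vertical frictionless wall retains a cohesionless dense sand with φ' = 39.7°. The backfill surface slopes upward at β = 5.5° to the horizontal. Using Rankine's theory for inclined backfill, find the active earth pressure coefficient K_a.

0.223

K_a = cos β · (cos β − √(cos²β − cos²φ)) / (cos β + √(cos²β − cos²φ)).
cos β = 0.9954, cos φ = 0.7694, √(cos²β − cos²φ) = 0.6315.
K_a = 0.9954 × (0.9954 − 0.6315)/(0.9954 + 0.6315) = 0.2226.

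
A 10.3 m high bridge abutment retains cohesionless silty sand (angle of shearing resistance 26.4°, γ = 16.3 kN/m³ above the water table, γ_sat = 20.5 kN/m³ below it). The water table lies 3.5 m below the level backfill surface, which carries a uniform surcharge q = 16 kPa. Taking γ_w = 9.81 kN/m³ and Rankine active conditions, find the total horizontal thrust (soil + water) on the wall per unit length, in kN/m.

573 kN/m

K_a = tan²(45° − φ/2) = 0.3844.
γ' = 20.5 − 9.81 = 10.69 kN/m³. h₂ = H − d_w = 6.8 m.
σ'_h: at surface K_a·q = 6.151; at WT K_a(q+γd_w) = 28.08; at base K_a(q+γd_w+γ'h₂) = 56.03 kPa.
P₁ = ½(6.151+28.08)×3.5 = 59.91; P₂ = ½(28.08+56.03)×6.8 = 286.0; P_w = ½γ_w h₂² = 226.8.
Total = 59.91+286.0+226.8 = 572.7 kN/m.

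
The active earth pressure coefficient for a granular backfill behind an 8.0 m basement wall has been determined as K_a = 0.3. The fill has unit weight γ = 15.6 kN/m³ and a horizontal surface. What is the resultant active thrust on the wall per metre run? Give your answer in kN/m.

150 kN/m

P = ½ K_a γ H² = 0.5 × 0.3 × 15.6 × 8.0² = 149.8 kN/m.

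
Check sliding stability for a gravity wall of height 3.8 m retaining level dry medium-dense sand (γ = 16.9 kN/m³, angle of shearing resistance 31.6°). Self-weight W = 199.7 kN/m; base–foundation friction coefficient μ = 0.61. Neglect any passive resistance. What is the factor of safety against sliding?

K_a = tan²(45° − 31.6°/2) = 0.3123.
P_a = ½K_aγH² = 0.5×0.3123×16.9×3.8² = 38.11 kN/m, acting at H/3 = 1.267 m above the base.
FS_sliding = μW / P_a = 0.61×199.7 / 38.11 = 3.196.

3.20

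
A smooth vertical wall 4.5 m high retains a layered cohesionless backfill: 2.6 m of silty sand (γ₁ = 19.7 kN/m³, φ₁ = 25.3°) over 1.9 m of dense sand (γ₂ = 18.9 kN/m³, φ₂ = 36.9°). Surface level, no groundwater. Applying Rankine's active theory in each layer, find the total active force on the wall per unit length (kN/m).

59.5 kN/m

K_a1 = tan²(45°−25.3°/2) = 0.4012; K_a2 = tan²(45°−36.9°/2) = 0.2497.
Layer 1: σ at base = K_a1 γ₁ h₁ = 20.55 kPa; P₁ = ½×20.55×2.6 = 26.71.
Layer 2: σ_v at top = γ₁h₁ = 51.22; σ_h top = K_a2×51.22 = 12.79; σ_h base = K_a2×(51.22+18.9×1.9) = 21.75.
P₂ = ½(12.79+21.75)×1.9 = 32.81. Total P_a = 26.71+32.81 = 59.53 kN/m.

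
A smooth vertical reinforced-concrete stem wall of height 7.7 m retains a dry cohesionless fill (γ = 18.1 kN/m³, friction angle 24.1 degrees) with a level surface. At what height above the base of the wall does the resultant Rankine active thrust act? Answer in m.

K_a = 0.4201.
The pressure distribution is triangular, so the resultant acts at H/3 above the base = 7.7/3 = 2.567 m.

2.57 m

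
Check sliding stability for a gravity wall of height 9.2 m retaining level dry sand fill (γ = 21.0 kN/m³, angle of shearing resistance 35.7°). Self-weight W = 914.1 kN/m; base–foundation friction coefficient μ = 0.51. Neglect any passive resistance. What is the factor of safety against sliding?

K_a = tan²(45° − 35.7°/2) = 0.2630.
P_a = ½K_aγH² = 0.5×0.2630×21.0×9.2² = 233.7 kN/m, acting at H/3 = 3.067 m above the base.
FS_sliding = μW / P_a = 0.51×914.1 / 233.7 = 1.995.

1.99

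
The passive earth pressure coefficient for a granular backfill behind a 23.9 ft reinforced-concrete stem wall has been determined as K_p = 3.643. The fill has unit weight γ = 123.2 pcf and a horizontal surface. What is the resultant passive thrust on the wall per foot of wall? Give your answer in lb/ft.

128000 lb/ft

P = ½ K_p γ H² = 0.5 × 3.643 × 123.2 × 23.9² = 128200 lb/ft.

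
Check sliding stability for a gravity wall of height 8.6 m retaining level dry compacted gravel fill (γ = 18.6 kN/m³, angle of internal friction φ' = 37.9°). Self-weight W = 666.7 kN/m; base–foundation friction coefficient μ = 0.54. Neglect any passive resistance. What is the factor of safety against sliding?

K_a = tan²(45° − 37.9°/2) = 0.2389.
P_a = ½K_aγH² = 0.5×0.2389×18.6×8.6² = 164.3 kN/m, acting at H/3 = 2.867 m above the base.
FS_sliding = μW / P_a = 0.54×666.7 / 164.3 = 2.191.

2.19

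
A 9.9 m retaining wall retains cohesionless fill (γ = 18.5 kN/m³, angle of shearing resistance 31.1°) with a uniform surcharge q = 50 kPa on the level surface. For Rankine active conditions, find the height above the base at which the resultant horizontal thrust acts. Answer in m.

3.88 m

K_a = 0.3188.
Triangular part P₁ = ½K_aγH² = 289.0 at H/3 = 3.300 m; rectangular part P₂ = K_a q H = 157.8 at H/2 = 4.950 m.
ȳ = (P₁·3.300 + P₂·4.950)/(P₁+P₂) = 3.883 m.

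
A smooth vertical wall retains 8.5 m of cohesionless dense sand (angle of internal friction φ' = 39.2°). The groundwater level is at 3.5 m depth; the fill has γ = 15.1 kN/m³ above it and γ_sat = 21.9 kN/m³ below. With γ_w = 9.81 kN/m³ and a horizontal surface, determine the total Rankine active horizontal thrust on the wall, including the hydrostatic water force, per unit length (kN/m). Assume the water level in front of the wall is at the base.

237 kN/m

K_a = tan²(45° − φ/2) = 0.2255.
γ' = 21.9 − 9.81 = 12.09 kN/m³. Depth below WT = 5.0 m.
σ'_h at WT = K_a γ d_w = 11.92 kPa; at base = 11.92 + K_a γ' × 5.0 = 25.55 kPa.
P₁ (0–3.5 m) = ½×11.92×3.5 = 20.85. P₂ (3.5–8.5 m) = ½(11.92+25.55)×5.0 = 93.65.
P_w = ½ γ_w h₂² = 0.5×9.81×5.0² = 122.6. Total = 20.85+93.65+122.6 = 237.1 kN/m.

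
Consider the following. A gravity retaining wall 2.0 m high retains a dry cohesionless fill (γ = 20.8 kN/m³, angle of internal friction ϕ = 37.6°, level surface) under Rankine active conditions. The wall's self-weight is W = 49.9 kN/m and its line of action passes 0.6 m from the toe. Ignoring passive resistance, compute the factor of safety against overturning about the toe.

K_a = tan²(45° − 37.6°/2) = 0.2421.
P_a = ½K_aγH² = 0.5×0.2421×20.8×2.0² = 10.07 kN/m, acting at H/3 = 0.6667 m above the base.
Overturning moment M_o = P_a × H/3 = 10.07 × 0.6667 = 6.715.
Resisting moment M_r = W × 0.6 = 49.9 × 0.6 = 29.94.
FS_overturning = M_r/M_o = 29.94/6.715 = 4.459.

4.46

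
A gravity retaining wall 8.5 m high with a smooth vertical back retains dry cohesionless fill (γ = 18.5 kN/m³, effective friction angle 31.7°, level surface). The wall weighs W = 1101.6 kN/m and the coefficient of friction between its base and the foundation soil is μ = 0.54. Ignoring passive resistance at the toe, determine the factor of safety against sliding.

2.86

K_a = tan²(45° − 31.7°/2) = 0.3111.
P_a = ½K_aγH² = 0.5×0.3111×18.5×8.5² = 207.9 kN/m, acting at H/3 = 2.833 m above the base.
FS_sliding = μW / P_a = 0.54×1101.6 / 207.9 = 2.861.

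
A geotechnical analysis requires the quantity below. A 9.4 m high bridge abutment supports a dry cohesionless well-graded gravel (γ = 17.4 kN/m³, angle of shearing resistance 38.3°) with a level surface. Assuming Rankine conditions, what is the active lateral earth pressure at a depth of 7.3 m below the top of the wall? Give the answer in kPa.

29.8 kPa

K_a = (1 − sin φ)/(1 + sin φ) = 0.2347.
σ_h = K_a γ z = 0.2347 × 17.4 × 7.3 = 29.82 kPa.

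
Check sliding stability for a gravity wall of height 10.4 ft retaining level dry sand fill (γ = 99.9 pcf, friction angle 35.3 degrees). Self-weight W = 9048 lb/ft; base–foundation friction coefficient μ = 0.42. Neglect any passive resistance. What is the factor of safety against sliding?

K_a = tan²(45° − 35.3°/2) = 0.2675.
P_a = ½K_aγH² = 0.5×0.2675×99.9×10.4² = 1445 lb/ft, acting at H/3 = 3.467 ft above the base.
FS_sliding = μW / P_a = 0.42×9048 / 1445 = 2.629.

2.63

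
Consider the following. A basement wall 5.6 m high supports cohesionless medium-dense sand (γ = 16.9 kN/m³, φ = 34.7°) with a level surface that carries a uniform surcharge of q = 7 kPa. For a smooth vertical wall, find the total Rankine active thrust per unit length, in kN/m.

K_a = tan²(45° − φ/2) = 0.2745.
Soil triangle: ½ K_a γ H² = 0.5×0.2745×16.9×5.6² = 72.73 kN/m.
Surcharge rectangle: K_a q H = 0.2745×7×5.6 = 10.76 kN/m.
Total = 72.73 + 10.76 = 83.49 kN/m.

83.5 kN/m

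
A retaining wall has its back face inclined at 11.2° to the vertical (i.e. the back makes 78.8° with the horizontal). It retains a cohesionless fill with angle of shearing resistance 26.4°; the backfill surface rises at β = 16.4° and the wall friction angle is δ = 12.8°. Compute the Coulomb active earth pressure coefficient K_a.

0.584

K_a = sin²(α+φ) / [sin²α · sin(α−δ) · (1 + √{sin(φ+δ)sin(φ−β) / (sin(α−δ)sin(α+β))})²].
With α = 78.8°, φ = 26.4°, δ = 12.8°, β = 16.4°: K_a = 0.5836.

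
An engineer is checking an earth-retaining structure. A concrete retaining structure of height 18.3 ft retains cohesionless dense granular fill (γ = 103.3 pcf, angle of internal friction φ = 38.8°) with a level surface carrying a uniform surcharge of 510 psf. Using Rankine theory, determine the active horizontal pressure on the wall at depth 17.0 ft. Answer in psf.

520 psf

K_a = (1 − sin φ)/(1 + sin φ) = 0.2296.
σ_v = γz + q = 103.3 × 17.0 + 510 = 2266 psf.
σ_h = K_a σ_v = 0.2296 × 2266 = 520.2 psf.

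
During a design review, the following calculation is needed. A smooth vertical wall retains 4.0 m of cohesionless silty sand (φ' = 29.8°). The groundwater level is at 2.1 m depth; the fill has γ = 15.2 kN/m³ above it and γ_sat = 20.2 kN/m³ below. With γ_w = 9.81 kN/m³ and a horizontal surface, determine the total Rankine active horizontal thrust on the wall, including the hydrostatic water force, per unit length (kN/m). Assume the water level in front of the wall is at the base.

55.7 kN/m

K_a = tan²(45° − φ/2) = 0.3360.
γ' = 20.2 − 9.81 = 10.39 kN/m³. Depth below WT = 1.9 m.
σ'_h at WT = K_a γ d_w = 10.73 kPa; at base = 10.73 + K_a γ' × 1.9 = 17.36 kPa.
P₁ (0–2.1 m) = ½×10.73×2.1 = 11.26. P₂ (2.1–4.0 m) = ½(10.73+17.36)×1.9 = 26.68.
P_w = ½ γ_w h₂² = 0.5×9.81×1.9² = 17.71. Total = 11.26+26.68+17.71 = 55.65 kN/m.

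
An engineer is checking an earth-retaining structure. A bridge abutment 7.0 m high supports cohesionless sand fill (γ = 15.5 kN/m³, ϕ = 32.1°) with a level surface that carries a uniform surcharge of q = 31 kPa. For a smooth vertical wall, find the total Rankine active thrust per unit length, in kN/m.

183 kN/m

K_a = tan²(45° − φ/2) = 0.3060.
Soil triangle: ½ K_a γ H² = 0.5×0.3060×15.5×7.0² = 116.2 kN/m.
Surcharge rectangle: K_a q H = 0.3060×31×7.0 = 66.40 kN/m.
Total = 116.2 + 66.40 = 182.6 kN/m.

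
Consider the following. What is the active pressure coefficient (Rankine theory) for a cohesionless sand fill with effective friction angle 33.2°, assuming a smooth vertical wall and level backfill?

K_a = (1 − sin φ)/(1 + sin φ) = (1 − sin 33.2°)/(1 + sin 33.2°) = 0.2924.

0.292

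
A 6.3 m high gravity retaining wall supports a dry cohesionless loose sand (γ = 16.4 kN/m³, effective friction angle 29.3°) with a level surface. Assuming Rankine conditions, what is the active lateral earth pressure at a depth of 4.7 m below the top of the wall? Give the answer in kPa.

K_a = (1 − sin φ)/(1 + sin φ) = 0.3428.
σ_h = K_a γ z = 0.3428 × 16.4 × 4.7 = 26.43 kPa.

26.4 kPa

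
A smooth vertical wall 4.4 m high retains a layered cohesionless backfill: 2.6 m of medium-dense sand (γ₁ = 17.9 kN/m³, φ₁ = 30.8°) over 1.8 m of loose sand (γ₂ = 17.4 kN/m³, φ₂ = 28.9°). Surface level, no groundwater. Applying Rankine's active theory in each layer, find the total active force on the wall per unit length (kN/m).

K_a1 = tan²(45°−30.8°/2) = 0.3227; K_a2 = tan²(45°−28.9°/2) = 0.3484.
Layer 1: σ at base = K_a1 γ₁ h₁ = 15.02 kPa; P₁ = ½×15.02×2.6 = 19.52.
Layer 2: σ_v at top = γ₁h₁ = 46.54; σ_h top = K_a2×46.54 = 16.21; σ_h base = K_a2×(46.54+17.4×1.8) = 27.12.
P₂ = ½(16.21+27.12)×1.8 = 39.00. Total P_a = 19.52+39.00 = 58.53 kN/m.

58.5 kN/m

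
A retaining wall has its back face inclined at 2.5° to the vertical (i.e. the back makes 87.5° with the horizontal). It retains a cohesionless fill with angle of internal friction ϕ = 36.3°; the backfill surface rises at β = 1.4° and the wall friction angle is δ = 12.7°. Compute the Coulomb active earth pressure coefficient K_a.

K_a = sin²(α+φ) / [sin²α · sin(α−δ) · (1 + √{sin(φ+δ)sin(φ−β) / (sin(α−δ)sin(α+β))})²].
With α = 87.5°, φ = 36.3°, δ = 12.7°, β = 1.4°: K_a = 0.2574.

0.257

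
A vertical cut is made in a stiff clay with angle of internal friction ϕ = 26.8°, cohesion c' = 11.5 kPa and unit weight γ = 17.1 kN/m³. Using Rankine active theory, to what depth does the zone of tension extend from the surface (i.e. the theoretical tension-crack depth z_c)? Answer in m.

K_a = tan²(45° − 26.8°/2) = 0.3785; √K_a = 0.6152.
The active pressure is zero where K_a γ z = 2c√K_a, so z_c = 2c/(γ√K_a) = 2×11.5/(17.1×0.6152) = 2.186 m.

2.19 m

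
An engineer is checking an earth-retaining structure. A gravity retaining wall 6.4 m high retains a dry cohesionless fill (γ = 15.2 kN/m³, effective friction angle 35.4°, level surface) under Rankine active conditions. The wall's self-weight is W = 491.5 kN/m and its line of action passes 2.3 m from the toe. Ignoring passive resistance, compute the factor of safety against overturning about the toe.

6.39

K_a = tan²(45° − 35.4°/2) = 0.2664.
P_a = ½K_aγH² = 0.5×0.2664×15.2×6.4² = 82.93 kN/m, acting at H/3 = 2.133 m above the base.
Overturning moment M_o = P_a × H/3 = 82.93 × 2.133 = 176.9.
Resisting moment M_r = W × 2.3 = 491.5 × 2.3 = 1130.
FS_overturning = M_r/M_o = 1130/176.9 = 6.390.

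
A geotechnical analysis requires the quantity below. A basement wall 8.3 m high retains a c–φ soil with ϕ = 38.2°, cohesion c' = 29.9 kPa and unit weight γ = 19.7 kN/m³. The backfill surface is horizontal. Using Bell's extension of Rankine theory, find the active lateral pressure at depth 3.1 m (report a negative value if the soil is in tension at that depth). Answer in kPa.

-14.6 kPa

K_a = (1 − sin φ)/(1 + sin φ) = 0.2358.
σ_a = K_a γ z − 2c√K_a = 0.2358×19.7×3.1 − 2×29.9×0.4856 = -14.64 kPa.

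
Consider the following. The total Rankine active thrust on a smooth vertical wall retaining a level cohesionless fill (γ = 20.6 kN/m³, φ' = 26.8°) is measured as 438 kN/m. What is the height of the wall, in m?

10.6 m

K_a = 0.3785. P_a = ½ K_a γ H² ⇒ H = √(2P_a/(K_a γ)).
H = √(2×438/(0.3785×20.6)) = 10.60 m.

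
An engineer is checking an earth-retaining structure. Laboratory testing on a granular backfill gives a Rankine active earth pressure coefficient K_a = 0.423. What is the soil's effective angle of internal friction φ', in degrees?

23.9°

K_a = tan²(45° − φ/2) ⇒ 45° − φ/2 = arctan(√0.423) = 33.04°.
φ = 2(45° − 33.04°) = 23.92°.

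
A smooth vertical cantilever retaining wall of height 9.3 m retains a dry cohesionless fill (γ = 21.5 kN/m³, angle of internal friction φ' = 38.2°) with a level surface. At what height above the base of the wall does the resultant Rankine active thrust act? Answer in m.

3.10 m

K_a = 0.2358.
The pressure distribution is triangular, so the resultant acts at H/3 above the base = 9.3/3 = 3.100 m.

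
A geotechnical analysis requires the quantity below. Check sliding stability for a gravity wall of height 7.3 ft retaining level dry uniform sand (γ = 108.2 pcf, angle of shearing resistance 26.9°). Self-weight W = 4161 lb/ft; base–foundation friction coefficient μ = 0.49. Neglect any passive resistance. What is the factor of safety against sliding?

K_a = tan²(45° − 26.9°/2) = 0.3770.
P_a = ½K_aγH² = 0.5×0.3770×108.2×7.3² = 1087 lb/ft, acting at H/3 = 2.433 ft above the base.
FS_sliding = μW / P_a = 0.49×4161 / 1087 = 1.876.

1.88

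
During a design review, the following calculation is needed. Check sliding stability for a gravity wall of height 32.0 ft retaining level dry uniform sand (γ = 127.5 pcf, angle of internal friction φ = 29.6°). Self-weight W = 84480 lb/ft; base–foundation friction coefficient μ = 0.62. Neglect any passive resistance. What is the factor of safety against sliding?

2.37

K_a = tan²(45° − 29.6°/2) = 0.3387.
P_a = ½K_aγH² = 0.5×0.3387×127.5×32.0² = 22110 lb/ft, acting at H/3 = 10.67 ft above the base.
FS_sliding = μW / P_a = 0.62×84480 / 22110 = 2.369.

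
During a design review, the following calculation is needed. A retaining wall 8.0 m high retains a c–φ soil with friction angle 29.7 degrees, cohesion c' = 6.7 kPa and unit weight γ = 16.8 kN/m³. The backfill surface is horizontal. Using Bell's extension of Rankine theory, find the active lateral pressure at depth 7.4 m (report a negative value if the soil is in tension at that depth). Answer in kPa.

K_a = (1 − sin φ)/(1 + sin φ) = 0.3374.
σ_a = K_a γ z − 2c√K_a = 0.3374×16.8×7.4 − 2×6.7×0.5808 = 34.16 kPa.

34.2 kPa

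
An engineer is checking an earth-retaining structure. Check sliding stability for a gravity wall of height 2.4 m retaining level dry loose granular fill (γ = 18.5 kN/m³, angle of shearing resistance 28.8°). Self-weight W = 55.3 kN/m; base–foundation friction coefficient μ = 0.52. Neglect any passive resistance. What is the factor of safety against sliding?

K_a = tan²(45° − 28.8°/2) = 0.3498.
P_a = ½K_aγH² = 0.5×0.3498×18.5×2.4² = 18.63 kN/m, acting at H/3 = 0.8000 m above the base.
FS_sliding = μW / P_a = 0.52×55.3 / 18.63 = 1.543.

1.54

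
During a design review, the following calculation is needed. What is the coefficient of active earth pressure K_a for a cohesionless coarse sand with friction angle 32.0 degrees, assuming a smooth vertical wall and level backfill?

K_a = tan²(45° − φ/2) = tan²(29.00°) = 0.3073.

0.307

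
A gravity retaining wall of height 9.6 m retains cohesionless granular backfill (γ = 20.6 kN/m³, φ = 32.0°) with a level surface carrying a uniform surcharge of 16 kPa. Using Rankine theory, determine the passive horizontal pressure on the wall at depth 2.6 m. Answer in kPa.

K_p = (1 + sin φ)/(1 − sin φ) = 3.255.
σ_v = γz + q = 20.6 × 2.6 + 16 = 69.56 kPa.
σ_h = K_p σ_v = 3.255 × 69.56 = 226.4 kPa.

226 kPa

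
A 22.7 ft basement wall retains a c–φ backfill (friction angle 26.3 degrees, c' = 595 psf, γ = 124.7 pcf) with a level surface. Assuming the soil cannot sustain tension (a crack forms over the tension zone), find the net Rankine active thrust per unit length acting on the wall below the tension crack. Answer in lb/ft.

1300 lb/ft

K_a = 0.3859; √K_a = 0.6212.
Tension-crack depth z_c = 2c/(γ√K_a) = 2×595/(124.7×0.6212) = 15.36 ft.
σ_a at base = K_a γ H − 2c√K_a = 0.3859×124.7×22.7 − 2×595×0.6212 = 353.2 psf.
P_a = ½ × 353.2 × (H − z_c) = 0.5×353.2×7.339 = 1296 lb/ft.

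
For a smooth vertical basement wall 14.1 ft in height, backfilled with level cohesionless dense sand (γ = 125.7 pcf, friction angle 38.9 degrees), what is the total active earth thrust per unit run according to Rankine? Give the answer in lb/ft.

K_a = tan²(45° − φ/2) = 0.2285.
P_a = ½ K_a γ H² = 0.5 × 0.2285 × 125.7 × 14.1² = 2856 lb/ft.

2860 lb/ft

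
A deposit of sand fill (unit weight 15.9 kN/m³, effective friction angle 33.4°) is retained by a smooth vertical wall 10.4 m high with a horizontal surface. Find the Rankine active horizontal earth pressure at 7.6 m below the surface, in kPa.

K_a = (1 − sin φ)/(1 + sin φ) = 0.2899.
σ_h = K_a γ z = 0.2899 × 15.9 × 7.6 = 35.03 kPa.

35.0 kPa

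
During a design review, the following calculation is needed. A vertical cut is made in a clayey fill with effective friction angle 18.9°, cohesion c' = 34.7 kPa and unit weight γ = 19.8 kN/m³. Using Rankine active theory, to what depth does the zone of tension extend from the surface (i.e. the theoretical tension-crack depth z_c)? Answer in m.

K_a = tan²(45° − 18.9°/2) = 0.5107; √K_a = 0.7146.
The active pressure is zero where K_a γ z = 2c√K_a, so z_c = 2c/(γ√K_a) = 2×34.7/(19.8×0.7146) = 4.905 m.

4.90 m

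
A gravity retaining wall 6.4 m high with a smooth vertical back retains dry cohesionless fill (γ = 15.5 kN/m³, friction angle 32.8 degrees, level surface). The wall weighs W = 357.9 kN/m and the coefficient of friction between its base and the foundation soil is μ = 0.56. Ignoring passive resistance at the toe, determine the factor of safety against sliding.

K_a = tan²(45° − 32.8°/2) = 0.2973.
P_a = ½K_aγH² = 0.5×0.2973×15.5×6.4² = 94.36 kN/m, acting at H/3 = 2.133 m above the base.
FS_sliding = μW / P_a = 0.56×357.9 / 94.36 = 2.124.

2.12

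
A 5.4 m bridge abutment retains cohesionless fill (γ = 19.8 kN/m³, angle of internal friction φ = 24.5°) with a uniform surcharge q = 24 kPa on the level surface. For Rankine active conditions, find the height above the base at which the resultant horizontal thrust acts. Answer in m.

2.08 m

K_a = 0.4137.
Triangular part P₁ = ½K_aγH² = 119.4 at H/3 = 1.800 m; rectangular part P₂ = K_a q H = 53.62 at H/2 = 2.700 m.
ȳ = (P₁·1.800 + P₂·2.700)/(P₁+P₂) = 2.079 m.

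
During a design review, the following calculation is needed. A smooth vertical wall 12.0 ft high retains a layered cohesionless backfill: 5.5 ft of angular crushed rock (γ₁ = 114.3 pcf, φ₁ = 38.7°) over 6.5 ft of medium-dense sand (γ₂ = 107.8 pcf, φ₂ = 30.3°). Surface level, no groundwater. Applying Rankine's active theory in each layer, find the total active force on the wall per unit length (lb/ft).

K_a1 = tan²(45°−38.7°/2) = 0.2306; K_a2 = tan²(45°−30.3°/2) = 0.3293.
Layer 1: σ at base = K_a1 γ₁ h₁ = 145.0 psf; P₁ = ½×145.0×5.5 = 398.6.
Layer 2: σ_v at top = γ₁h₁ = 628.6; σ_h top = K_a2×628.6 = 207.0; σ_h base = K_a2×(628.6+107.8×6.5) = 437.8.
P₂ = ½(207.0+437.8)×6.5 = 2096. Total P_a = 398.6+2096 = 2494 lb/ft.

2490 lb/ft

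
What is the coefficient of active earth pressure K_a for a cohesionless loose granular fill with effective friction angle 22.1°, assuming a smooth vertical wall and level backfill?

0.453

K_a = tan²(45° − φ/2) = tan²(33.95°) = 0.4533.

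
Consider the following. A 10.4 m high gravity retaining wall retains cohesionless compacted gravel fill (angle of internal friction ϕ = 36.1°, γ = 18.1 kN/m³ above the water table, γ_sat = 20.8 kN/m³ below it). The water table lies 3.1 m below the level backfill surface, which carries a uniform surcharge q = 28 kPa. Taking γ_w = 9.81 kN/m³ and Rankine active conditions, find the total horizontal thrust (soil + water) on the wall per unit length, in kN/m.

K_a = tan²(45° − φ/2) = 0.2585.
γ' = 20.8 − 9.81 = 10.99 kN/m³. h₂ = H − d_w = 7.3 m.
σ'_h: at surface K_a·q = 7.238; at WT K_a(q+γd_w) = 21.74; at base K_a(q+γd_w+γ'h₂) = 42.48 kPa.
P₁ = ½(7.238+21.74)×3.1 = 44.92; P₂ = ½(21.74+42.48)×7.3 = 234.4; P_w = ½γ_w h₂² = 261.4.
Total = 44.92+234.4+261.4 = 540.7 kN/m.

541 kN/m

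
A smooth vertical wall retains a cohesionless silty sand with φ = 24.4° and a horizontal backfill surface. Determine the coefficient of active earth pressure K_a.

K_a = (1 − sin φ)/(1 + sin φ) = (1 − sin 24.4°)/(1 + sin 24.4°) = 0.4153.

0.415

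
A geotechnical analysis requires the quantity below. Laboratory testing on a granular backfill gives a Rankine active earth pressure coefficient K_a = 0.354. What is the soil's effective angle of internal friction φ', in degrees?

K_a = tan²(45° − φ/2) ⇒ 45° − φ/2 = arctan(√0.354) = 30.75°.
φ = 2(45° − 30.75°) = 28.50°.

28.5°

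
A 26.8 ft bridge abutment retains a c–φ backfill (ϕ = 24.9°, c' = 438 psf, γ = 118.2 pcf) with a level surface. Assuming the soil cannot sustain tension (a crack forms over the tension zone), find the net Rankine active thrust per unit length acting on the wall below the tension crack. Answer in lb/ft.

K_a = 0.4074; √K_a = 0.6383.
Tension-crack depth z_c = 2c/(γ√K_a) = 2×438/(118.2×0.6383) = 11.61 ft.
σ_a at base = K_a γ H − 2c√K_a = 0.4074×118.2×26.8 − 2×438×0.6383 = 731.5 psf.
P_a = ½ × 731.5 × (H − z_c) = 0.5×731.5×15.19 = 5555 lb/ft.

5560 lb/ft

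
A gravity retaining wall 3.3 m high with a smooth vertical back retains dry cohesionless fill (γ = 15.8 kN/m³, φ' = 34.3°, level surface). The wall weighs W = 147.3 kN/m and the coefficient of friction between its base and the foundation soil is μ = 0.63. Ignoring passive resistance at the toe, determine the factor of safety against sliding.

K_a = tan²(45° − 34.3°/2) = 0.2792.
P_a = ½K_aγH² = 0.5×0.2792×15.8×3.3² = 24.02 kN/m, acting at H/3 = 1.100 m above the base.
FS_sliding = μW / P_a = 0.63×147.3 / 24.02 = 3.864.

3.86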